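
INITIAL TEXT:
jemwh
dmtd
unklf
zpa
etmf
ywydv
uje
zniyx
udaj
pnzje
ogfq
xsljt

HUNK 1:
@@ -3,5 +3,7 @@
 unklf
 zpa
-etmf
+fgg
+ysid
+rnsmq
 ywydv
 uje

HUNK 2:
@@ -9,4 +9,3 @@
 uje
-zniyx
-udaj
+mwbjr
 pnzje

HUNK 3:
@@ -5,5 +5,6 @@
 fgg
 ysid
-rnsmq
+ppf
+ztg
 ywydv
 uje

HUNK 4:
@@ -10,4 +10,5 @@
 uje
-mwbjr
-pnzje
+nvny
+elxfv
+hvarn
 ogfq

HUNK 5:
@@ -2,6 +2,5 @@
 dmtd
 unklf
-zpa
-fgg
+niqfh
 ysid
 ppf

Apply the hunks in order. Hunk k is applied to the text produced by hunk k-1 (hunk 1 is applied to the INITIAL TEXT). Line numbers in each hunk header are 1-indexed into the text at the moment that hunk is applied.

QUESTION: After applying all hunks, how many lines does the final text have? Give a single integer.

Answer: 14

Derivation:
Hunk 1: at line 3 remove [etmf] add [fgg,ysid,rnsmq] -> 14 lines: jemwh dmtd unklf zpa fgg ysid rnsmq ywydv uje zniyx udaj pnzje ogfq xsljt
Hunk 2: at line 9 remove [zniyx,udaj] add [mwbjr] -> 13 lines: jemwh dmtd unklf zpa fgg ysid rnsmq ywydv uje mwbjr pnzje ogfq xsljt
Hunk 3: at line 5 remove [rnsmq] add [ppf,ztg] -> 14 lines: jemwh dmtd unklf zpa fgg ysid ppf ztg ywydv uje mwbjr pnzje ogfq xsljt
Hunk 4: at line 10 remove [mwbjr,pnzje] add [nvny,elxfv,hvarn] -> 15 lines: jemwh dmtd unklf zpa fgg ysid ppf ztg ywydv uje nvny elxfv hvarn ogfq xsljt
Hunk 5: at line 2 remove [zpa,fgg] add [niqfh] -> 14 lines: jemwh dmtd unklf niqfh ysid ppf ztg ywydv uje nvny elxfv hvarn ogfq xsljt
Final line count: 14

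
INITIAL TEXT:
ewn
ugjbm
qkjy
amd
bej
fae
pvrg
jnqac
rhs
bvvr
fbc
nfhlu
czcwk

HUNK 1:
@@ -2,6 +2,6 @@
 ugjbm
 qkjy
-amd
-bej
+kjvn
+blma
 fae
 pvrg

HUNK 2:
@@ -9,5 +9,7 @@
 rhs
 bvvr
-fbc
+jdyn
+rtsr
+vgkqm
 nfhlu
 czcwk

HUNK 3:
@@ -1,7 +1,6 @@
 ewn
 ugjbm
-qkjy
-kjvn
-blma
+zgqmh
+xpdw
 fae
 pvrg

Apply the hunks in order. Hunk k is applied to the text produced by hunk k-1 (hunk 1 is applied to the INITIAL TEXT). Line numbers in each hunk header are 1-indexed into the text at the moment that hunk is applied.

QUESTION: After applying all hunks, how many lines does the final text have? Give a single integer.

Hunk 1: at line 2 remove [amd,bej] add [kjvn,blma] -> 13 lines: ewn ugjbm qkjy kjvn blma fae pvrg jnqac rhs bvvr fbc nfhlu czcwk
Hunk 2: at line 9 remove [fbc] add [jdyn,rtsr,vgkqm] -> 15 lines: ewn ugjbm qkjy kjvn blma fae pvrg jnqac rhs bvvr jdyn rtsr vgkqm nfhlu czcwk
Hunk 3: at line 1 remove [qkjy,kjvn,blma] add [zgqmh,xpdw] -> 14 lines: ewn ugjbm zgqmh xpdw fae pvrg jnqac rhs bvvr jdyn rtsr vgkqm nfhlu czcwk
Final line count: 14

Answer: 14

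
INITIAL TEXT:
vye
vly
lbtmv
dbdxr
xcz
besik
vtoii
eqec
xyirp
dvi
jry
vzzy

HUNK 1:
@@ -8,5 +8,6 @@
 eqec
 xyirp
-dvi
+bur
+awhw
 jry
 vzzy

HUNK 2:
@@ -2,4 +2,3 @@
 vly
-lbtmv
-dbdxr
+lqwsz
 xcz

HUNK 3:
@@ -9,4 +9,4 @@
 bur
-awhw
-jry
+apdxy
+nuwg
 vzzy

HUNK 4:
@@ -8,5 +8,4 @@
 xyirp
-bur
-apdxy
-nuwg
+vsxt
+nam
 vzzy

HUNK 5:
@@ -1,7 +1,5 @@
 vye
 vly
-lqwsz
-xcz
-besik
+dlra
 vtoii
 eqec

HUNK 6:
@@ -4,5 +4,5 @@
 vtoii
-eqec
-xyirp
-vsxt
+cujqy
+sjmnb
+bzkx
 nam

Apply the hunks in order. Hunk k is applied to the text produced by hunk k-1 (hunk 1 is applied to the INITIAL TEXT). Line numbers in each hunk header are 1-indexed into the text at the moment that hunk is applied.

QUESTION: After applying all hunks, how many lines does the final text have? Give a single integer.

Answer: 9

Derivation:
Hunk 1: at line 8 remove [dvi] add [bur,awhw] -> 13 lines: vye vly lbtmv dbdxr xcz besik vtoii eqec xyirp bur awhw jry vzzy
Hunk 2: at line 2 remove [lbtmv,dbdxr] add [lqwsz] -> 12 lines: vye vly lqwsz xcz besik vtoii eqec xyirp bur awhw jry vzzy
Hunk 3: at line 9 remove [awhw,jry] add [apdxy,nuwg] -> 12 lines: vye vly lqwsz xcz besik vtoii eqec xyirp bur apdxy nuwg vzzy
Hunk 4: at line 8 remove [bur,apdxy,nuwg] add [vsxt,nam] -> 11 lines: vye vly lqwsz xcz besik vtoii eqec xyirp vsxt nam vzzy
Hunk 5: at line 1 remove [lqwsz,xcz,besik] add [dlra] -> 9 lines: vye vly dlra vtoii eqec xyirp vsxt nam vzzy
Hunk 6: at line 4 remove [eqec,xyirp,vsxt] add [cujqy,sjmnb,bzkx] -> 9 lines: vye vly dlra vtoii cujqy sjmnb bzkx nam vzzy
Final line count: 9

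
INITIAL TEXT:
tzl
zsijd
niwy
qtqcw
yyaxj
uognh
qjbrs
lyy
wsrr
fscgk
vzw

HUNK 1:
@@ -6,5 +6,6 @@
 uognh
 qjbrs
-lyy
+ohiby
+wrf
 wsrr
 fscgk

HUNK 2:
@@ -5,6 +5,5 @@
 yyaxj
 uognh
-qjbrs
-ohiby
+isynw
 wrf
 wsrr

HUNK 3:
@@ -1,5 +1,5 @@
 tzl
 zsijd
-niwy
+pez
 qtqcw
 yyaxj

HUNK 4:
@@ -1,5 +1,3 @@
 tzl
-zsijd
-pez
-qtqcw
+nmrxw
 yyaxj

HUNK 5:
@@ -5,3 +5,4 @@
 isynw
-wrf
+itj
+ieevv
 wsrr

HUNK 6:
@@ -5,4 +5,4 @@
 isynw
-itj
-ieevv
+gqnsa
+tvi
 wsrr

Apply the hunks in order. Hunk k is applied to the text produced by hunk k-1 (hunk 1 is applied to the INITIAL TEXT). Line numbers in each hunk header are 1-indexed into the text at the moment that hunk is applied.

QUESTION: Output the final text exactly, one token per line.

Answer: tzl
nmrxw
yyaxj
uognh
isynw
gqnsa
tvi
wsrr
fscgk
vzw

Derivation:
Hunk 1: at line 6 remove [lyy] add [ohiby,wrf] -> 12 lines: tzl zsijd niwy qtqcw yyaxj uognh qjbrs ohiby wrf wsrr fscgk vzw
Hunk 2: at line 5 remove [qjbrs,ohiby] add [isynw] -> 11 lines: tzl zsijd niwy qtqcw yyaxj uognh isynw wrf wsrr fscgk vzw
Hunk 3: at line 1 remove [niwy] add [pez] -> 11 lines: tzl zsijd pez qtqcw yyaxj uognh isynw wrf wsrr fscgk vzw
Hunk 4: at line 1 remove [zsijd,pez,qtqcw] add [nmrxw] -> 9 lines: tzl nmrxw yyaxj uognh isynw wrf wsrr fscgk vzw
Hunk 5: at line 5 remove [wrf] add [itj,ieevv] -> 10 lines: tzl nmrxw yyaxj uognh isynw itj ieevv wsrr fscgk vzw
Hunk 6: at line 5 remove [itj,ieevv] add [gqnsa,tvi] -> 10 lines: tzl nmrxw yyaxj uognh isynw gqnsa tvi wsrr fscgk vzw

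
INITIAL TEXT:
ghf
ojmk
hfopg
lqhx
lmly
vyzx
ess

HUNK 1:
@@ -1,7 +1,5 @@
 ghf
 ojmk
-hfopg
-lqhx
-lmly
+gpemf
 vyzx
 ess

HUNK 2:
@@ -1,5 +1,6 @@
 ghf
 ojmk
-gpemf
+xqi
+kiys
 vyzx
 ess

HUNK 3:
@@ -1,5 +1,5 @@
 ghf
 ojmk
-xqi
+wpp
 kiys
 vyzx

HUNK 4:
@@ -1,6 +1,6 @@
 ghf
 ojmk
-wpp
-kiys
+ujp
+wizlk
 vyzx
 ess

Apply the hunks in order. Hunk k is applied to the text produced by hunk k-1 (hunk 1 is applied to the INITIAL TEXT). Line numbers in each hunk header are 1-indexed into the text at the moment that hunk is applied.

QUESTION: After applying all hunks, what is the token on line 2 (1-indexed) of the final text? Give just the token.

Answer: ojmk

Derivation:
Hunk 1: at line 1 remove [hfopg,lqhx,lmly] add [gpemf] -> 5 lines: ghf ojmk gpemf vyzx ess
Hunk 2: at line 1 remove [gpemf] add [xqi,kiys] -> 6 lines: ghf ojmk xqi kiys vyzx ess
Hunk 3: at line 1 remove [xqi] add [wpp] -> 6 lines: ghf ojmk wpp kiys vyzx ess
Hunk 4: at line 1 remove [wpp,kiys] add [ujp,wizlk] -> 6 lines: ghf ojmk ujp wizlk vyzx ess
Final line 2: ojmk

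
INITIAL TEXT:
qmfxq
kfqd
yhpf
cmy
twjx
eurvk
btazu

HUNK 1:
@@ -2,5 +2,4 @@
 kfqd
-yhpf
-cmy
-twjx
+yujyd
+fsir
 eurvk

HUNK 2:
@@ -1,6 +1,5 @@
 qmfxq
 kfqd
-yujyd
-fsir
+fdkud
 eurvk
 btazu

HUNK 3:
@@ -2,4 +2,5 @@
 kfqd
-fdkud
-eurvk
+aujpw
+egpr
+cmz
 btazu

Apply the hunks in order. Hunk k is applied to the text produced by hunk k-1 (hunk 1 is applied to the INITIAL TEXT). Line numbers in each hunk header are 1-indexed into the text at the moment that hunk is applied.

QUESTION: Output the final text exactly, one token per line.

Hunk 1: at line 2 remove [yhpf,cmy,twjx] add [yujyd,fsir] -> 6 lines: qmfxq kfqd yujyd fsir eurvk btazu
Hunk 2: at line 1 remove [yujyd,fsir] add [fdkud] -> 5 lines: qmfxq kfqd fdkud eurvk btazu
Hunk 3: at line 2 remove [fdkud,eurvk] add [aujpw,egpr,cmz] -> 6 lines: qmfxq kfqd aujpw egpr cmz btazu

Answer: qmfxq
kfqd
aujpw
egpr
cmz
btazu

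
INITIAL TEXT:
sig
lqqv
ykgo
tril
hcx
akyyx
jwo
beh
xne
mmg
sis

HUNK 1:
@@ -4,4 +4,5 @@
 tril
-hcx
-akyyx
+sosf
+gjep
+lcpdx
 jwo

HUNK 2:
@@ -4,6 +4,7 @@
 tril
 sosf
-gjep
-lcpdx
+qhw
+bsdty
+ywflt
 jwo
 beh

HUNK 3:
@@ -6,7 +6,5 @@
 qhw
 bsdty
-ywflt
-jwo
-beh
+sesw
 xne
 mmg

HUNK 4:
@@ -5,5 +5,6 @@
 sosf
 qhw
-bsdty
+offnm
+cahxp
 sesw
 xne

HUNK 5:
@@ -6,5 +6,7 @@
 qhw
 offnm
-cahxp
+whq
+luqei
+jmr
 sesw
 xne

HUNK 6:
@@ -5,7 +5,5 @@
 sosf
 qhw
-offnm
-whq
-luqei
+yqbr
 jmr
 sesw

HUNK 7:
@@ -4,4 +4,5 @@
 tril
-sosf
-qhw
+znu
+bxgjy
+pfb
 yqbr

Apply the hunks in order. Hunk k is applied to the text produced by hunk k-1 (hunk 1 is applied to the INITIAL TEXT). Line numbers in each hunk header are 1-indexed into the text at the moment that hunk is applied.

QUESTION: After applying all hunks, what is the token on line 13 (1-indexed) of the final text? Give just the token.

Hunk 1: at line 4 remove [hcx,akyyx] add [sosf,gjep,lcpdx] -> 12 lines: sig lqqv ykgo tril sosf gjep lcpdx jwo beh xne mmg sis
Hunk 2: at line 4 remove [gjep,lcpdx] add [qhw,bsdty,ywflt] -> 13 lines: sig lqqv ykgo tril sosf qhw bsdty ywflt jwo beh xne mmg sis
Hunk 3: at line 6 remove [ywflt,jwo,beh] add [sesw] -> 11 lines: sig lqqv ykgo tril sosf qhw bsdty sesw xne mmg sis
Hunk 4: at line 5 remove [bsdty] add [offnm,cahxp] -> 12 lines: sig lqqv ykgo tril sosf qhw offnm cahxp sesw xne mmg sis
Hunk 5: at line 6 remove [cahxp] add [whq,luqei,jmr] -> 14 lines: sig lqqv ykgo tril sosf qhw offnm whq luqei jmr sesw xne mmg sis
Hunk 6: at line 5 remove [offnm,whq,luqei] add [yqbr] -> 12 lines: sig lqqv ykgo tril sosf qhw yqbr jmr sesw xne mmg sis
Hunk 7: at line 4 remove [sosf,qhw] add [znu,bxgjy,pfb] -> 13 lines: sig lqqv ykgo tril znu bxgjy pfb yqbr jmr sesw xne mmg sis
Final line 13: sis

Answer: sis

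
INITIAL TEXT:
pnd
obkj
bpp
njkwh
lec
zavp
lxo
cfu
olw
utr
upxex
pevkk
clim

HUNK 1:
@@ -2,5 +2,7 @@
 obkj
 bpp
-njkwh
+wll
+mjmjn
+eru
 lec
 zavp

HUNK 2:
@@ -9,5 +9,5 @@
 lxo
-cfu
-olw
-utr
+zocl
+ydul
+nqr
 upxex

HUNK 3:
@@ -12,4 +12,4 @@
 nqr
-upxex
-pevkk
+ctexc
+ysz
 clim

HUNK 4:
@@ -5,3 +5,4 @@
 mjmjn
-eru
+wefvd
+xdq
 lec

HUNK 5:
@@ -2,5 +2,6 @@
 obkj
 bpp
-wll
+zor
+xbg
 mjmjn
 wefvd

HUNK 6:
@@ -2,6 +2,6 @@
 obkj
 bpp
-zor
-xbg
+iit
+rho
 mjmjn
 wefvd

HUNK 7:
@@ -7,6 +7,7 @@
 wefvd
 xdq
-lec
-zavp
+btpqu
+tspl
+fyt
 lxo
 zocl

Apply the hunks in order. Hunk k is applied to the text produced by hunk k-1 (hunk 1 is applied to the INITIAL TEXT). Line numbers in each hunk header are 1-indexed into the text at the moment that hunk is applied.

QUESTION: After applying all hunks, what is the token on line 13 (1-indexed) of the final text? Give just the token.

Answer: zocl

Derivation:
Hunk 1: at line 2 remove [njkwh] add [wll,mjmjn,eru] -> 15 lines: pnd obkj bpp wll mjmjn eru lec zavp lxo cfu olw utr upxex pevkk clim
Hunk 2: at line 9 remove [cfu,olw,utr] add [zocl,ydul,nqr] -> 15 lines: pnd obkj bpp wll mjmjn eru lec zavp lxo zocl ydul nqr upxex pevkk clim
Hunk 3: at line 12 remove [upxex,pevkk] add [ctexc,ysz] -> 15 lines: pnd obkj bpp wll mjmjn eru lec zavp lxo zocl ydul nqr ctexc ysz clim
Hunk 4: at line 5 remove [eru] add [wefvd,xdq] -> 16 lines: pnd obkj bpp wll mjmjn wefvd xdq lec zavp lxo zocl ydul nqr ctexc ysz clim
Hunk 5: at line 2 remove [wll] add [zor,xbg] -> 17 lines: pnd obkj bpp zor xbg mjmjn wefvd xdq lec zavp lxo zocl ydul nqr ctexc ysz clim
Hunk 6: at line 2 remove [zor,xbg] add [iit,rho] -> 17 lines: pnd obkj bpp iit rho mjmjn wefvd xdq lec zavp lxo zocl ydul nqr ctexc ysz clim
Hunk 7: at line 7 remove [lec,zavp] add [btpqu,tspl,fyt] -> 18 lines: pnd obkj bpp iit rho mjmjn wefvd xdq btpqu tspl fyt lxo zocl ydul nqr ctexc ysz clim
Final line 13: zocl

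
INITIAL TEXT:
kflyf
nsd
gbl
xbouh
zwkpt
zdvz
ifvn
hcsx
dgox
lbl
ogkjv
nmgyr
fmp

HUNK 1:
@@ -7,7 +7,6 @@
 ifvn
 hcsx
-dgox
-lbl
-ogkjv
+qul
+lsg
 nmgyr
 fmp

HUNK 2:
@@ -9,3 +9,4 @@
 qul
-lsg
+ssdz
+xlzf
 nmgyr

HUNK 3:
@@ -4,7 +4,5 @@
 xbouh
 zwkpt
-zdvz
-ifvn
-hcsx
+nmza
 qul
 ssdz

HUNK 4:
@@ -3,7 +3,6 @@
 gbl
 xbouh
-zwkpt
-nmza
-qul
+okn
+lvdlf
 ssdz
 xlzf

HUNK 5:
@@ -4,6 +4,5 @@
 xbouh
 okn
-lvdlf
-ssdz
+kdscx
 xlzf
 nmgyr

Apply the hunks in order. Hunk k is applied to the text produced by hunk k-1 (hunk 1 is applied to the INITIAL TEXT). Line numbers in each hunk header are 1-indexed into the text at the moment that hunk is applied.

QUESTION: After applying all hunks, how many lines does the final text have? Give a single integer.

Hunk 1: at line 7 remove [dgox,lbl,ogkjv] add [qul,lsg] -> 12 lines: kflyf nsd gbl xbouh zwkpt zdvz ifvn hcsx qul lsg nmgyr fmp
Hunk 2: at line 9 remove [lsg] add [ssdz,xlzf] -> 13 lines: kflyf nsd gbl xbouh zwkpt zdvz ifvn hcsx qul ssdz xlzf nmgyr fmp
Hunk 3: at line 4 remove [zdvz,ifvn,hcsx] add [nmza] -> 11 lines: kflyf nsd gbl xbouh zwkpt nmza qul ssdz xlzf nmgyr fmp
Hunk 4: at line 3 remove [zwkpt,nmza,qul] add [okn,lvdlf] -> 10 lines: kflyf nsd gbl xbouh okn lvdlf ssdz xlzf nmgyr fmp
Hunk 5: at line 4 remove [lvdlf,ssdz] add [kdscx] -> 9 lines: kflyf nsd gbl xbouh okn kdscx xlzf nmgyr fmp
Final line count: 9

Answer: 9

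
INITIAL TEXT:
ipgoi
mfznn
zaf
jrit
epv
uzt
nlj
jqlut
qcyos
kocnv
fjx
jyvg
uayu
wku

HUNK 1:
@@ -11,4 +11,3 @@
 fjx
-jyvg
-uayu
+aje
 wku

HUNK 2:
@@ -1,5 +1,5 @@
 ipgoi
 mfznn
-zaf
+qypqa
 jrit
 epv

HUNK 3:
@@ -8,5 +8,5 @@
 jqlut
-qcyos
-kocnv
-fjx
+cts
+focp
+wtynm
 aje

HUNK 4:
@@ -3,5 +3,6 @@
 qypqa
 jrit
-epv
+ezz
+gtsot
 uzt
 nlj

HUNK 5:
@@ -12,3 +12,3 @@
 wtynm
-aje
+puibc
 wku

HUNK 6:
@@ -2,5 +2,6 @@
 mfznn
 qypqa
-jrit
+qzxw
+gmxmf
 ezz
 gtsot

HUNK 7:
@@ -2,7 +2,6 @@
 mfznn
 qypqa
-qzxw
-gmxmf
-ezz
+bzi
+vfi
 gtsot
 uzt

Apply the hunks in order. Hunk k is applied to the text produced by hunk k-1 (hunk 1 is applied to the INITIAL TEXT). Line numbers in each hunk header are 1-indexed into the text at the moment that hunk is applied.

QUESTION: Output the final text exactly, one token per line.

Answer: ipgoi
mfznn
qypqa
bzi
vfi
gtsot
uzt
nlj
jqlut
cts
focp
wtynm
puibc
wku

Derivation:
Hunk 1: at line 11 remove [jyvg,uayu] add [aje] -> 13 lines: ipgoi mfznn zaf jrit epv uzt nlj jqlut qcyos kocnv fjx aje wku
Hunk 2: at line 1 remove [zaf] add [qypqa] -> 13 lines: ipgoi mfznn qypqa jrit epv uzt nlj jqlut qcyos kocnv fjx aje wku
Hunk 3: at line 8 remove [qcyos,kocnv,fjx] add [cts,focp,wtynm] -> 13 lines: ipgoi mfznn qypqa jrit epv uzt nlj jqlut cts focp wtynm aje wku
Hunk 4: at line 3 remove [epv] add [ezz,gtsot] -> 14 lines: ipgoi mfznn qypqa jrit ezz gtsot uzt nlj jqlut cts focp wtynm aje wku
Hunk 5: at line 12 remove [aje] add [puibc] -> 14 lines: ipgoi mfznn qypqa jrit ezz gtsot uzt nlj jqlut cts focp wtynm puibc wku
Hunk 6: at line 2 remove [jrit] add [qzxw,gmxmf] -> 15 lines: ipgoi mfznn qypqa qzxw gmxmf ezz gtsot uzt nlj jqlut cts focp wtynm puibc wku
Hunk 7: at line 2 remove [qzxw,gmxmf,ezz] add [bzi,vfi] -> 14 lines: ipgoi mfznn qypqa bzi vfi gtsot uzt nlj jqlut cts focp wtynm puibc wku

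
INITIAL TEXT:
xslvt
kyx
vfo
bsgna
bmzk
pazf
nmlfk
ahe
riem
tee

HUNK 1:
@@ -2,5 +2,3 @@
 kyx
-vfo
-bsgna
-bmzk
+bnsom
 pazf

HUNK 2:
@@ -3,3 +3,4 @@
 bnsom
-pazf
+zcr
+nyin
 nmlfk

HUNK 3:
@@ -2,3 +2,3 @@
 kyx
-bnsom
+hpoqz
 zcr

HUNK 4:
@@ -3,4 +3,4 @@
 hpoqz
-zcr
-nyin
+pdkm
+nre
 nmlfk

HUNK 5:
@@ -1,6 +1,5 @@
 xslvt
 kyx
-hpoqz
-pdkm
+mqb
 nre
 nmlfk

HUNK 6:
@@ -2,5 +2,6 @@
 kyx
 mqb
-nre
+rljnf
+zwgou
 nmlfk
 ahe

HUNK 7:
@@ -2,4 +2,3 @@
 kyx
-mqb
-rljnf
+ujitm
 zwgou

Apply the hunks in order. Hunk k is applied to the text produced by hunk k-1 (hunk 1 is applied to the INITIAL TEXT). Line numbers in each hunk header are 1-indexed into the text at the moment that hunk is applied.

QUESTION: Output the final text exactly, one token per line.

Answer: xslvt
kyx
ujitm
zwgou
nmlfk
ahe
riem
tee

Derivation:
Hunk 1: at line 2 remove [vfo,bsgna,bmzk] add [bnsom] -> 8 lines: xslvt kyx bnsom pazf nmlfk ahe riem tee
Hunk 2: at line 3 remove [pazf] add [zcr,nyin] -> 9 lines: xslvt kyx bnsom zcr nyin nmlfk ahe riem tee
Hunk 3: at line 2 remove [bnsom] add [hpoqz] -> 9 lines: xslvt kyx hpoqz zcr nyin nmlfk ahe riem tee
Hunk 4: at line 3 remove [zcr,nyin] add [pdkm,nre] -> 9 lines: xslvt kyx hpoqz pdkm nre nmlfk ahe riem tee
Hunk 5: at line 1 remove [hpoqz,pdkm] add [mqb] -> 8 lines: xslvt kyx mqb nre nmlfk ahe riem tee
Hunk 6: at line 2 remove [nre] add [rljnf,zwgou] -> 9 lines: xslvt kyx mqb rljnf zwgou nmlfk ahe riem tee
Hunk 7: at line 2 remove [mqb,rljnf] add [ujitm] -> 8 lines: xslvt kyx ujitm zwgou nmlfk ahe riem tee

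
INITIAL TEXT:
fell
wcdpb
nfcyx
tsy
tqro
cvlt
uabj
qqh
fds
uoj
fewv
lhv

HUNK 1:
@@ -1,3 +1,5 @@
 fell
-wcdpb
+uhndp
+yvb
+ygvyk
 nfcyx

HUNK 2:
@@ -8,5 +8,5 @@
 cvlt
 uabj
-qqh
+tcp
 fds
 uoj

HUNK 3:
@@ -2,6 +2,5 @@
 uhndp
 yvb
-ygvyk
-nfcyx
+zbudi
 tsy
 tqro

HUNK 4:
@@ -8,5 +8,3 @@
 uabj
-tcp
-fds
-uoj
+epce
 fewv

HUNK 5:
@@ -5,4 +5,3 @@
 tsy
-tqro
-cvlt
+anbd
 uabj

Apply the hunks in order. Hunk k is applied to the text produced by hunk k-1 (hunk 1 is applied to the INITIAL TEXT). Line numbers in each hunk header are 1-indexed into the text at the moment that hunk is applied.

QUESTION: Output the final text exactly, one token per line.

Hunk 1: at line 1 remove [wcdpb] add [uhndp,yvb,ygvyk] -> 14 lines: fell uhndp yvb ygvyk nfcyx tsy tqro cvlt uabj qqh fds uoj fewv lhv
Hunk 2: at line 8 remove [qqh] add [tcp] -> 14 lines: fell uhndp yvb ygvyk nfcyx tsy tqro cvlt uabj tcp fds uoj fewv lhv
Hunk 3: at line 2 remove [ygvyk,nfcyx] add [zbudi] -> 13 lines: fell uhndp yvb zbudi tsy tqro cvlt uabj tcp fds uoj fewv lhv
Hunk 4: at line 8 remove [tcp,fds,uoj] add [epce] -> 11 lines: fell uhndp yvb zbudi tsy tqro cvlt uabj epce fewv lhv
Hunk 5: at line 5 remove [tqro,cvlt] add [anbd] -> 10 lines: fell uhndp yvb zbudi tsy anbd uabj epce fewv lhv

Answer: fell
uhndp
yvb
zbudi
tsy
anbd
uabj
epce
fewv
lhv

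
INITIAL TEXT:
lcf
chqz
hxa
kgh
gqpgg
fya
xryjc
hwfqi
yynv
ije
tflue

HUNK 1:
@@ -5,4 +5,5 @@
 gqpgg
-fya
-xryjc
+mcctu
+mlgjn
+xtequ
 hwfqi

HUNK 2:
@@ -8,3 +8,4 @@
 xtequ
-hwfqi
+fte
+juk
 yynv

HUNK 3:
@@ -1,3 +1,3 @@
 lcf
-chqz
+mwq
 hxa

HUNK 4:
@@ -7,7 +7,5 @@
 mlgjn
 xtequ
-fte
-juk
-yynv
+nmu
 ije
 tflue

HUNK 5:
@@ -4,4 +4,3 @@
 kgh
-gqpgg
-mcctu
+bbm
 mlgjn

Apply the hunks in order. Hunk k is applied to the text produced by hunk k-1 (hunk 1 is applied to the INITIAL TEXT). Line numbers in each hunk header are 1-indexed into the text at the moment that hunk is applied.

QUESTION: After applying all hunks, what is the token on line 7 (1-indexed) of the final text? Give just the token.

Answer: xtequ

Derivation:
Hunk 1: at line 5 remove [fya,xryjc] add [mcctu,mlgjn,xtequ] -> 12 lines: lcf chqz hxa kgh gqpgg mcctu mlgjn xtequ hwfqi yynv ije tflue
Hunk 2: at line 8 remove [hwfqi] add [fte,juk] -> 13 lines: lcf chqz hxa kgh gqpgg mcctu mlgjn xtequ fte juk yynv ije tflue
Hunk 3: at line 1 remove [chqz] add [mwq] -> 13 lines: lcf mwq hxa kgh gqpgg mcctu mlgjn xtequ fte juk yynv ije tflue
Hunk 4: at line 7 remove [fte,juk,yynv] add [nmu] -> 11 lines: lcf mwq hxa kgh gqpgg mcctu mlgjn xtequ nmu ije tflue
Hunk 5: at line 4 remove [gqpgg,mcctu] add [bbm] -> 10 lines: lcf mwq hxa kgh bbm mlgjn xtequ nmu ije tflue
Final line 7: xtequ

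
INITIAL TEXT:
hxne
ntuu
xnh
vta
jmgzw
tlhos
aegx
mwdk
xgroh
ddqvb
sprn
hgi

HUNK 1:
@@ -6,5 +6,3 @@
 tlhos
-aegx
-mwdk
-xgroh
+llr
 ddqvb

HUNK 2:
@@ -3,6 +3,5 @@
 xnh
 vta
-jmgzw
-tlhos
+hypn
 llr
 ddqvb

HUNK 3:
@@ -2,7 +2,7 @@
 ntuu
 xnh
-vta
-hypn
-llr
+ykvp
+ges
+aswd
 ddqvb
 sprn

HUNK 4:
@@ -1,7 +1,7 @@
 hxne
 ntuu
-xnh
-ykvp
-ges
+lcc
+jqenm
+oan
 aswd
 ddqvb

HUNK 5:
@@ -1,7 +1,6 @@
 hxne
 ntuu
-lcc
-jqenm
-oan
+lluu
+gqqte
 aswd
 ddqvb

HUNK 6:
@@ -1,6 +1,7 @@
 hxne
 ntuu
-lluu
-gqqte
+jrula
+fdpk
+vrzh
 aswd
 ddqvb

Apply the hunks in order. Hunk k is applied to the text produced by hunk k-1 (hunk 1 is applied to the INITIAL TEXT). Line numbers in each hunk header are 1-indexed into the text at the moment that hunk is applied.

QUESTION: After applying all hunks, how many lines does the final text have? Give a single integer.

Hunk 1: at line 6 remove [aegx,mwdk,xgroh] add [llr] -> 10 lines: hxne ntuu xnh vta jmgzw tlhos llr ddqvb sprn hgi
Hunk 2: at line 3 remove [jmgzw,tlhos] add [hypn] -> 9 lines: hxne ntuu xnh vta hypn llr ddqvb sprn hgi
Hunk 3: at line 2 remove [vta,hypn,llr] add [ykvp,ges,aswd] -> 9 lines: hxne ntuu xnh ykvp ges aswd ddqvb sprn hgi
Hunk 4: at line 1 remove [xnh,ykvp,ges] add [lcc,jqenm,oan] -> 9 lines: hxne ntuu lcc jqenm oan aswd ddqvb sprn hgi
Hunk 5: at line 1 remove [lcc,jqenm,oan] add [lluu,gqqte] -> 8 lines: hxne ntuu lluu gqqte aswd ddqvb sprn hgi
Hunk 6: at line 1 remove [lluu,gqqte] add [jrula,fdpk,vrzh] -> 9 lines: hxne ntuu jrula fdpk vrzh aswd ddqvb sprn hgi
Final line count: 9

Answer: 9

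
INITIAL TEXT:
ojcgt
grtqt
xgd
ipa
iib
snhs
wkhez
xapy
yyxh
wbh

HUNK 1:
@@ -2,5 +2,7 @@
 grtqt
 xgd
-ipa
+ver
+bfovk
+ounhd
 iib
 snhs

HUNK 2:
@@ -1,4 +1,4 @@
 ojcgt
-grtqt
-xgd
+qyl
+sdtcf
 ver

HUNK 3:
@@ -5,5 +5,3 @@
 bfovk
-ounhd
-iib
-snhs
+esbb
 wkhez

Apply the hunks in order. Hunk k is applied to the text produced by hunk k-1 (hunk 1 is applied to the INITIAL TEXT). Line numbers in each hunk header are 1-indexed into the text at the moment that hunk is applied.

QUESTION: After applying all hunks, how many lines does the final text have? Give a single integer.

Hunk 1: at line 2 remove [ipa] add [ver,bfovk,ounhd] -> 12 lines: ojcgt grtqt xgd ver bfovk ounhd iib snhs wkhez xapy yyxh wbh
Hunk 2: at line 1 remove [grtqt,xgd] add [qyl,sdtcf] -> 12 lines: ojcgt qyl sdtcf ver bfovk ounhd iib snhs wkhez xapy yyxh wbh
Hunk 3: at line 5 remove [ounhd,iib,snhs] add [esbb] -> 10 lines: ojcgt qyl sdtcf ver bfovk esbb wkhez xapy yyxh wbh
Final line count: 10

Answer: 10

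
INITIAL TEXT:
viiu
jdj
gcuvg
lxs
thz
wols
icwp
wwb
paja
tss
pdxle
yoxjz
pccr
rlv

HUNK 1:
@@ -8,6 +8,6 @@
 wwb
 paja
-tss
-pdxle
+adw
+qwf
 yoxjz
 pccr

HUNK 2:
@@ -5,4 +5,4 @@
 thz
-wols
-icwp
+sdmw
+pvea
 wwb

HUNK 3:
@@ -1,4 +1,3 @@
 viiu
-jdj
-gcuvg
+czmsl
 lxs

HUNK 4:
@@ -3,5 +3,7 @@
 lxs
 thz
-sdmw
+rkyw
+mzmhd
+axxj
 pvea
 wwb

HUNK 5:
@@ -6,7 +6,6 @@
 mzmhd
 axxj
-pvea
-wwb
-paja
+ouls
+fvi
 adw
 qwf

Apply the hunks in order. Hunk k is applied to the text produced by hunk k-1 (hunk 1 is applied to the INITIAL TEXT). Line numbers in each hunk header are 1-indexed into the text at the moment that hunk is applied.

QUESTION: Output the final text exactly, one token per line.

Answer: viiu
czmsl
lxs
thz
rkyw
mzmhd
axxj
ouls
fvi
adw
qwf
yoxjz
pccr
rlv

Derivation:
Hunk 1: at line 8 remove [tss,pdxle] add [adw,qwf] -> 14 lines: viiu jdj gcuvg lxs thz wols icwp wwb paja adw qwf yoxjz pccr rlv
Hunk 2: at line 5 remove [wols,icwp] add [sdmw,pvea] -> 14 lines: viiu jdj gcuvg lxs thz sdmw pvea wwb paja adw qwf yoxjz pccr rlv
Hunk 3: at line 1 remove [jdj,gcuvg] add [czmsl] -> 13 lines: viiu czmsl lxs thz sdmw pvea wwb paja adw qwf yoxjz pccr rlv
Hunk 4: at line 3 remove [sdmw] add [rkyw,mzmhd,axxj] -> 15 lines: viiu czmsl lxs thz rkyw mzmhd axxj pvea wwb paja adw qwf yoxjz pccr rlv
Hunk 5: at line 6 remove [pvea,wwb,paja] add [ouls,fvi] -> 14 lines: viiu czmsl lxs thz rkyw mzmhd axxj ouls fvi adw qwf yoxjz pccr rlv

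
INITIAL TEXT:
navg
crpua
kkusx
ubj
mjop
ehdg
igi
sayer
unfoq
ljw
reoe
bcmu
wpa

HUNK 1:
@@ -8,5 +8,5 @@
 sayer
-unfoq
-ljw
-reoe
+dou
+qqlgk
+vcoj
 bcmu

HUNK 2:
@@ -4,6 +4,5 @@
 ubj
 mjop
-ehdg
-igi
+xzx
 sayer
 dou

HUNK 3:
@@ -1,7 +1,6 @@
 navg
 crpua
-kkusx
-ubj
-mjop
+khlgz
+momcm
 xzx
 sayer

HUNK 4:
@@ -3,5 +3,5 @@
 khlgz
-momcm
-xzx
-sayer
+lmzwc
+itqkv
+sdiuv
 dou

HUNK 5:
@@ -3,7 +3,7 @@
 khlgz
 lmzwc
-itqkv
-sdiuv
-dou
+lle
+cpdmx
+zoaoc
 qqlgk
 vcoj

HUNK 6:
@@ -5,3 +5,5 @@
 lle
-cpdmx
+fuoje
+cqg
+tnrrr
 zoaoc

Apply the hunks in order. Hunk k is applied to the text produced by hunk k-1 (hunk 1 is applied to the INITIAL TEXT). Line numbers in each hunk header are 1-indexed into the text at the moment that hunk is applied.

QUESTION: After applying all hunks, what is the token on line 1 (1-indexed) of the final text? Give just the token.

Answer: navg

Derivation:
Hunk 1: at line 8 remove [unfoq,ljw,reoe] add [dou,qqlgk,vcoj] -> 13 lines: navg crpua kkusx ubj mjop ehdg igi sayer dou qqlgk vcoj bcmu wpa
Hunk 2: at line 4 remove [ehdg,igi] add [xzx] -> 12 lines: navg crpua kkusx ubj mjop xzx sayer dou qqlgk vcoj bcmu wpa
Hunk 3: at line 1 remove [kkusx,ubj,mjop] add [khlgz,momcm] -> 11 lines: navg crpua khlgz momcm xzx sayer dou qqlgk vcoj bcmu wpa
Hunk 4: at line 3 remove [momcm,xzx,sayer] add [lmzwc,itqkv,sdiuv] -> 11 lines: navg crpua khlgz lmzwc itqkv sdiuv dou qqlgk vcoj bcmu wpa
Hunk 5: at line 3 remove [itqkv,sdiuv,dou] add [lle,cpdmx,zoaoc] -> 11 lines: navg crpua khlgz lmzwc lle cpdmx zoaoc qqlgk vcoj bcmu wpa
Hunk 6: at line 5 remove [cpdmx] add [fuoje,cqg,tnrrr] -> 13 lines: navg crpua khlgz lmzwc lle fuoje cqg tnrrr zoaoc qqlgk vcoj bcmu wpa
Final line 1: navg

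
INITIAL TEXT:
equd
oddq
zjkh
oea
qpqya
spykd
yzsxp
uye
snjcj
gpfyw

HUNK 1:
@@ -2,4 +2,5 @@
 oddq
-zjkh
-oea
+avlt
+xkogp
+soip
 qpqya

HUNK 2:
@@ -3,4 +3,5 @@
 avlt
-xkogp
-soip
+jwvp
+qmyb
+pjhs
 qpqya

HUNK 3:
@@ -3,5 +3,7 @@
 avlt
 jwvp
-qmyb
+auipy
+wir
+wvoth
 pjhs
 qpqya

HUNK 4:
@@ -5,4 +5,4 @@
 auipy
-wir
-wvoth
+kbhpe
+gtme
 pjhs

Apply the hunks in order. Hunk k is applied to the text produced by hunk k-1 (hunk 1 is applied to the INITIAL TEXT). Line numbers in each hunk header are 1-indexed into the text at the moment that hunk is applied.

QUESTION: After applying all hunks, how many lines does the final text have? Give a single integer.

Hunk 1: at line 2 remove [zjkh,oea] add [avlt,xkogp,soip] -> 11 lines: equd oddq avlt xkogp soip qpqya spykd yzsxp uye snjcj gpfyw
Hunk 2: at line 3 remove [xkogp,soip] add [jwvp,qmyb,pjhs] -> 12 lines: equd oddq avlt jwvp qmyb pjhs qpqya spykd yzsxp uye snjcj gpfyw
Hunk 3: at line 3 remove [qmyb] add [auipy,wir,wvoth] -> 14 lines: equd oddq avlt jwvp auipy wir wvoth pjhs qpqya spykd yzsxp uye snjcj gpfyw
Hunk 4: at line 5 remove [wir,wvoth] add [kbhpe,gtme] -> 14 lines: equd oddq avlt jwvp auipy kbhpe gtme pjhs qpqya spykd yzsxp uye snjcj gpfyw
Final line count: 14

Answer: 14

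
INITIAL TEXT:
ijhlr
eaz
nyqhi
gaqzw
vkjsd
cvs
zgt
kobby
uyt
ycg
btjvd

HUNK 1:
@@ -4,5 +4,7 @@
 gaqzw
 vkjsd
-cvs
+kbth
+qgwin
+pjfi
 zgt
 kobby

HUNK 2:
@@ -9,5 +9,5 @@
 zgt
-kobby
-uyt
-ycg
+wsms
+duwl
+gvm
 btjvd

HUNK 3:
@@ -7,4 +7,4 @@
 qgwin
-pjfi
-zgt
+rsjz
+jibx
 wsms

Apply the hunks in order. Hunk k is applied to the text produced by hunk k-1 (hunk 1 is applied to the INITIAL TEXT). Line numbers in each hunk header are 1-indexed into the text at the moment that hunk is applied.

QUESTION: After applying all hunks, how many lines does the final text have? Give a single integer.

Answer: 13

Derivation:
Hunk 1: at line 4 remove [cvs] add [kbth,qgwin,pjfi] -> 13 lines: ijhlr eaz nyqhi gaqzw vkjsd kbth qgwin pjfi zgt kobby uyt ycg btjvd
Hunk 2: at line 9 remove [kobby,uyt,ycg] add [wsms,duwl,gvm] -> 13 lines: ijhlr eaz nyqhi gaqzw vkjsd kbth qgwin pjfi zgt wsms duwl gvm btjvd
Hunk 3: at line 7 remove [pjfi,zgt] add [rsjz,jibx] -> 13 lines: ijhlr eaz nyqhi gaqzw vkjsd kbth qgwin rsjz jibx wsms duwl gvm btjvd
Final line count: 13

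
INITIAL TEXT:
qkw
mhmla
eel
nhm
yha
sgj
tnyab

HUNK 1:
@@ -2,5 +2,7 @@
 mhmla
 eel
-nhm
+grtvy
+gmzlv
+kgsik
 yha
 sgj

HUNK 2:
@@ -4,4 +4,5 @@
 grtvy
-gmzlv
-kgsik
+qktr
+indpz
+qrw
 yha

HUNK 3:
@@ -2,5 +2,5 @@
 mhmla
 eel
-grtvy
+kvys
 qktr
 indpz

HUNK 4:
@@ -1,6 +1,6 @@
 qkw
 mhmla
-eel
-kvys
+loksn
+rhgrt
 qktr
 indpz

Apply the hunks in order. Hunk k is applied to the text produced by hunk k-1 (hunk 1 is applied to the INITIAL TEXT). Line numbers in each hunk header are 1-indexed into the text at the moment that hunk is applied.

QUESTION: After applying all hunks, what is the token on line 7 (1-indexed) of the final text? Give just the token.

Answer: qrw

Derivation:
Hunk 1: at line 2 remove [nhm] add [grtvy,gmzlv,kgsik] -> 9 lines: qkw mhmla eel grtvy gmzlv kgsik yha sgj tnyab
Hunk 2: at line 4 remove [gmzlv,kgsik] add [qktr,indpz,qrw] -> 10 lines: qkw mhmla eel grtvy qktr indpz qrw yha sgj tnyab
Hunk 3: at line 2 remove [grtvy] add [kvys] -> 10 lines: qkw mhmla eel kvys qktr indpz qrw yha sgj tnyab
Hunk 4: at line 1 remove [eel,kvys] add [loksn,rhgrt] -> 10 lines: qkw mhmla loksn rhgrt qktr indpz qrw yha sgj tnyab
Final line 7: qrw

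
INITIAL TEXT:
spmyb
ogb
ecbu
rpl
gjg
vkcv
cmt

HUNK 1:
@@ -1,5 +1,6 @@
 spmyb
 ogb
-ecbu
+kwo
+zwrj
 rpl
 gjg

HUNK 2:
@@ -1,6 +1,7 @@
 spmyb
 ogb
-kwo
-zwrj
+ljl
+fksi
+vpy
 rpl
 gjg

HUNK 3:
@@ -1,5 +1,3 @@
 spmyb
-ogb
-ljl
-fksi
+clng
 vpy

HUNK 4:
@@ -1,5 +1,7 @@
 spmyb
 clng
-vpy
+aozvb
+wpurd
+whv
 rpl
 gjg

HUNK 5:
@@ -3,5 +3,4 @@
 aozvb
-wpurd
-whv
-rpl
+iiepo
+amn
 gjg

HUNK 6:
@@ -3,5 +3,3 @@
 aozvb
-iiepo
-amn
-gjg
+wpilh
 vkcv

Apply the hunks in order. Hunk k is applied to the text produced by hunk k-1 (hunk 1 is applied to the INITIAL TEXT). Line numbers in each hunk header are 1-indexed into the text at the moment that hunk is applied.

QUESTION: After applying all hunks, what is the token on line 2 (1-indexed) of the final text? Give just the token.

Answer: clng

Derivation:
Hunk 1: at line 1 remove [ecbu] add [kwo,zwrj] -> 8 lines: spmyb ogb kwo zwrj rpl gjg vkcv cmt
Hunk 2: at line 1 remove [kwo,zwrj] add [ljl,fksi,vpy] -> 9 lines: spmyb ogb ljl fksi vpy rpl gjg vkcv cmt
Hunk 3: at line 1 remove [ogb,ljl,fksi] add [clng] -> 7 lines: spmyb clng vpy rpl gjg vkcv cmt
Hunk 4: at line 1 remove [vpy] add [aozvb,wpurd,whv] -> 9 lines: spmyb clng aozvb wpurd whv rpl gjg vkcv cmt
Hunk 5: at line 3 remove [wpurd,whv,rpl] add [iiepo,amn] -> 8 lines: spmyb clng aozvb iiepo amn gjg vkcv cmt
Hunk 6: at line 3 remove [iiepo,amn,gjg] add [wpilh] -> 6 lines: spmyb clng aozvb wpilh vkcv cmt
Final line 2: clng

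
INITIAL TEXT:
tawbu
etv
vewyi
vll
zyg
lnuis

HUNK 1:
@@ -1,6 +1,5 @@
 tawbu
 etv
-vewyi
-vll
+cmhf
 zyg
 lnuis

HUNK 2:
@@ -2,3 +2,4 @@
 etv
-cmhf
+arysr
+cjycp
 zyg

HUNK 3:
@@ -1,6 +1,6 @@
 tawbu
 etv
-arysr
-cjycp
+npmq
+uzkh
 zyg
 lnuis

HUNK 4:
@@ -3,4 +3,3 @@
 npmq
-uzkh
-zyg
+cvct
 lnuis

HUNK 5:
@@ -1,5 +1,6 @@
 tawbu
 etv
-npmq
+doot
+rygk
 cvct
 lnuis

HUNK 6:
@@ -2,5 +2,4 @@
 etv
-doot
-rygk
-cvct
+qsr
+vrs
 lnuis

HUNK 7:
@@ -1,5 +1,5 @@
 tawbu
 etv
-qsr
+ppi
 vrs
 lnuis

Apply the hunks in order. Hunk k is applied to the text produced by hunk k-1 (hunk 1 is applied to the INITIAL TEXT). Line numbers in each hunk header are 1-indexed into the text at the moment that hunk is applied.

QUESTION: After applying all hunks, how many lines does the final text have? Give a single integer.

Answer: 5

Derivation:
Hunk 1: at line 1 remove [vewyi,vll] add [cmhf] -> 5 lines: tawbu etv cmhf zyg lnuis
Hunk 2: at line 2 remove [cmhf] add [arysr,cjycp] -> 6 lines: tawbu etv arysr cjycp zyg lnuis
Hunk 3: at line 1 remove [arysr,cjycp] add [npmq,uzkh] -> 6 lines: tawbu etv npmq uzkh zyg lnuis
Hunk 4: at line 3 remove [uzkh,zyg] add [cvct] -> 5 lines: tawbu etv npmq cvct lnuis
Hunk 5: at line 1 remove [npmq] add [doot,rygk] -> 6 lines: tawbu etv doot rygk cvct lnuis
Hunk 6: at line 2 remove [doot,rygk,cvct] add [qsr,vrs] -> 5 lines: tawbu etv qsr vrs lnuis
Hunk 7: at line 1 remove [qsr] add [ppi] -> 5 lines: tawbu etv ppi vrs lnuis
Final line count: 5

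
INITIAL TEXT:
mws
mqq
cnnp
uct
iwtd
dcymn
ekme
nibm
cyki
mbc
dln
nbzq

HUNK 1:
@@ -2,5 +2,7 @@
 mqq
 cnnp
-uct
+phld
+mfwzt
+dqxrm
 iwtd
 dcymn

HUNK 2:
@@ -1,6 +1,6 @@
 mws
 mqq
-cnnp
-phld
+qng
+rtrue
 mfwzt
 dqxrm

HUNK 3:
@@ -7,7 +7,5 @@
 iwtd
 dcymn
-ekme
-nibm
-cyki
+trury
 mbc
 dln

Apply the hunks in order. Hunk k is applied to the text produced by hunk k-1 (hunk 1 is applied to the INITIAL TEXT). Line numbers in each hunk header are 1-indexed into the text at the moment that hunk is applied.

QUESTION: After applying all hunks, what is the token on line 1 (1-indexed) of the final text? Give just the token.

Hunk 1: at line 2 remove [uct] add [phld,mfwzt,dqxrm] -> 14 lines: mws mqq cnnp phld mfwzt dqxrm iwtd dcymn ekme nibm cyki mbc dln nbzq
Hunk 2: at line 1 remove [cnnp,phld] add [qng,rtrue] -> 14 lines: mws mqq qng rtrue mfwzt dqxrm iwtd dcymn ekme nibm cyki mbc dln nbzq
Hunk 3: at line 7 remove [ekme,nibm,cyki] add [trury] -> 12 lines: mws mqq qng rtrue mfwzt dqxrm iwtd dcymn trury mbc dln nbzq
Final line 1: mws

Answer: mws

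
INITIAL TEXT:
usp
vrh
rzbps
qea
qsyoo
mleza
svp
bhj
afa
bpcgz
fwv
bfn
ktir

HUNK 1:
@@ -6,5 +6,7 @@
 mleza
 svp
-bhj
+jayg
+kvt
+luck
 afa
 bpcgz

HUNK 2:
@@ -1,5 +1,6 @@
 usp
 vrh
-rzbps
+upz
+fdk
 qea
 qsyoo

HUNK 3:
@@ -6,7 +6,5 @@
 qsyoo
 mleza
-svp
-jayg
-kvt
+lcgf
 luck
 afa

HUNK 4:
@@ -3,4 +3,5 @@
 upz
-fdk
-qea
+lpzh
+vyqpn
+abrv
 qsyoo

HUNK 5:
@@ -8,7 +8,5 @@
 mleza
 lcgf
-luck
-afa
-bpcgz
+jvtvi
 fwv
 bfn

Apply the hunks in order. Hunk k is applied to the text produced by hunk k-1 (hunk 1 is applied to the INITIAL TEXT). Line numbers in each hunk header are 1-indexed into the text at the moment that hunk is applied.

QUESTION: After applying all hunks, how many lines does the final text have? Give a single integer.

Answer: 13

Derivation:
Hunk 1: at line 6 remove [bhj] add [jayg,kvt,luck] -> 15 lines: usp vrh rzbps qea qsyoo mleza svp jayg kvt luck afa bpcgz fwv bfn ktir
Hunk 2: at line 1 remove [rzbps] add [upz,fdk] -> 16 lines: usp vrh upz fdk qea qsyoo mleza svp jayg kvt luck afa bpcgz fwv bfn ktir
Hunk 3: at line 6 remove [svp,jayg,kvt] add [lcgf] -> 14 lines: usp vrh upz fdk qea qsyoo mleza lcgf luck afa bpcgz fwv bfn ktir
Hunk 4: at line 3 remove [fdk,qea] add [lpzh,vyqpn,abrv] -> 15 lines: usp vrh upz lpzh vyqpn abrv qsyoo mleza lcgf luck afa bpcgz fwv bfn ktir
Hunk 5: at line 8 remove [luck,afa,bpcgz] add [jvtvi] -> 13 lines: usp vrh upz lpzh vyqpn abrv qsyoo mleza lcgf jvtvi fwv bfn ktir
Final line count: 13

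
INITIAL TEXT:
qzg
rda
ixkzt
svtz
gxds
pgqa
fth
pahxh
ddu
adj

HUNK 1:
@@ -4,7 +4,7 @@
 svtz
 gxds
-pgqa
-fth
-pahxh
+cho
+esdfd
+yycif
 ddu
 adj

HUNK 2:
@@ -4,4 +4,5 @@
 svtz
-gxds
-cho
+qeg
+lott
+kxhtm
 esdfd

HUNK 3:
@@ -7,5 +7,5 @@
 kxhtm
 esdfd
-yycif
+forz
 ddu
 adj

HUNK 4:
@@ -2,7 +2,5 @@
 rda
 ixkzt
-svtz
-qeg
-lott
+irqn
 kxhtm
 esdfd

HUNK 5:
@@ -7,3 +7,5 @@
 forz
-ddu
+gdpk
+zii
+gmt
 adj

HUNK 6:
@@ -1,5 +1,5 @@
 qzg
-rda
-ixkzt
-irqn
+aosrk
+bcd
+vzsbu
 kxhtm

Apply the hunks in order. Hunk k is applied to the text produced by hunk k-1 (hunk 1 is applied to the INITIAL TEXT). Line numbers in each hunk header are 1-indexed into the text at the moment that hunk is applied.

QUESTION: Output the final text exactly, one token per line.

Hunk 1: at line 4 remove [pgqa,fth,pahxh] add [cho,esdfd,yycif] -> 10 lines: qzg rda ixkzt svtz gxds cho esdfd yycif ddu adj
Hunk 2: at line 4 remove [gxds,cho] add [qeg,lott,kxhtm] -> 11 lines: qzg rda ixkzt svtz qeg lott kxhtm esdfd yycif ddu adj
Hunk 3: at line 7 remove [yycif] add [forz] -> 11 lines: qzg rda ixkzt svtz qeg lott kxhtm esdfd forz ddu adj
Hunk 4: at line 2 remove [svtz,qeg,lott] add [irqn] -> 9 lines: qzg rda ixkzt irqn kxhtm esdfd forz ddu adj
Hunk 5: at line 7 remove [ddu] add [gdpk,zii,gmt] -> 11 lines: qzg rda ixkzt irqn kxhtm esdfd forz gdpk zii gmt adj
Hunk 6: at line 1 remove [rda,ixkzt,irqn] add [aosrk,bcd,vzsbu] -> 11 lines: qzg aosrk bcd vzsbu kxhtm esdfd forz gdpk zii gmt adj

Answer: qzg
aosrk
bcd
vzsbu
kxhtm
esdfd
forz
gdpk
zii
gmt
adj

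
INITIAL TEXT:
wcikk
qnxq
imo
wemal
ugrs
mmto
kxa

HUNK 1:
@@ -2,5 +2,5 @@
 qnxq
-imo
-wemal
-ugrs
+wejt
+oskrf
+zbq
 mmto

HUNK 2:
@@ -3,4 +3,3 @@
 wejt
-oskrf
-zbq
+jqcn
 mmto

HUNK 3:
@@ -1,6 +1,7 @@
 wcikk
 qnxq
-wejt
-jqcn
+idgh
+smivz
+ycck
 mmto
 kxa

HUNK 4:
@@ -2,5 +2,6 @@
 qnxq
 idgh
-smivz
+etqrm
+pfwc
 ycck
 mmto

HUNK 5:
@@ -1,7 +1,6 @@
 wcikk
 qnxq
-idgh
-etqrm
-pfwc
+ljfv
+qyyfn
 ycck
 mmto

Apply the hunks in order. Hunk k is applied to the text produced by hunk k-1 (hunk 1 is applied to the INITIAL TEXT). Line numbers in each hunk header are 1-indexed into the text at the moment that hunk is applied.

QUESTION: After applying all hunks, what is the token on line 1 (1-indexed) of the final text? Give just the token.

Answer: wcikk

Derivation:
Hunk 1: at line 2 remove [imo,wemal,ugrs] add [wejt,oskrf,zbq] -> 7 lines: wcikk qnxq wejt oskrf zbq mmto kxa
Hunk 2: at line 3 remove [oskrf,zbq] add [jqcn] -> 6 lines: wcikk qnxq wejt jqcn mmto kxa
Hunk 3: at line 1 remove [wejt,jqcn] add [idgh,smivz,ycck] -> 7 lines: wcikk qnxq idgh smivz ycck mmto kxa
Hunk 4: at line 2 remove [smivz] add [etqrm,pfwc] -> 8 lines: wcikk qnxq idgh etqrm pfwc ycck mmto kxa
Hunk 5: at line 1 remove [idgh,etqrm,pfwc] add [ljfv,qyyfn] -> 7 lines: wcikk qnxq ljfv qyyfn ycck mmto kxa
Final line 1: wcikk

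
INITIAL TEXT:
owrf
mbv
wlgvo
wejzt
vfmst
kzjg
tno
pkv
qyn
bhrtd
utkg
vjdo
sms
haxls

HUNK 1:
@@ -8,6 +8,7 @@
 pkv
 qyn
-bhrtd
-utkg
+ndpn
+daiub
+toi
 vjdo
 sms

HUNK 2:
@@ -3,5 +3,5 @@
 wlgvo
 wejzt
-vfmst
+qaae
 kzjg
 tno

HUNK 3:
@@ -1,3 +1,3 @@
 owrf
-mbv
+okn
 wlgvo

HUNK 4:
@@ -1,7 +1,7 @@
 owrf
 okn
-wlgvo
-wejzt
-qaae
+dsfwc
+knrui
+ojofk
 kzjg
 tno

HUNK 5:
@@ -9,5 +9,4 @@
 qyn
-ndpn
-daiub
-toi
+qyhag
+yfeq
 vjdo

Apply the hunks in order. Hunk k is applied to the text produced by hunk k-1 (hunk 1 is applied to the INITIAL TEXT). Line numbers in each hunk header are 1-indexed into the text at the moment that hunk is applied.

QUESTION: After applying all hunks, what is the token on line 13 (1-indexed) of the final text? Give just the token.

Answer: sms

Derivation:
Hunk 1: at line 8 remove [bhrtd,utkg] add [ndpn,daiub,toi] -> 15 lines: owrf mbv wlgvo wejzt vfmst kzjg tno pkv qyn ndpn daiub toi vjdo sms haxls
Hunk 2: at line 3 remove [vfmst] add [qaae] -> 15 lines: owrf mbv wlgvo wejzt qaae kzjg tno pkv qyn ndpn daiub toi vjdo sms haxls
Hunk 3: at line 1 remove [mbv] add [okn] -> 15 lines: owrf okn wlgvo wejzt qaae kzjg tno pkv qyn ndpn daiub toi vjdo sms haxls
Hunk 4: at line 1 remove [wlgvo,wejzt,qaae] add [dsfwc,knrui,ojofk] -> 15 lines: owrf okn dsfwc knrui ojofk kzjg tno pkv qyn ndpn daiub toi vjdo sms haxls
Hunk 5: at line 9 remove [ndpn,daiub,toi] add [qyhag,yfeq] -> 14 lines: owrf okn dsfwc knrui ojofk kzjg tno pkv qyn qyhag yfeq vjdo sms haxls
Final line 13: sms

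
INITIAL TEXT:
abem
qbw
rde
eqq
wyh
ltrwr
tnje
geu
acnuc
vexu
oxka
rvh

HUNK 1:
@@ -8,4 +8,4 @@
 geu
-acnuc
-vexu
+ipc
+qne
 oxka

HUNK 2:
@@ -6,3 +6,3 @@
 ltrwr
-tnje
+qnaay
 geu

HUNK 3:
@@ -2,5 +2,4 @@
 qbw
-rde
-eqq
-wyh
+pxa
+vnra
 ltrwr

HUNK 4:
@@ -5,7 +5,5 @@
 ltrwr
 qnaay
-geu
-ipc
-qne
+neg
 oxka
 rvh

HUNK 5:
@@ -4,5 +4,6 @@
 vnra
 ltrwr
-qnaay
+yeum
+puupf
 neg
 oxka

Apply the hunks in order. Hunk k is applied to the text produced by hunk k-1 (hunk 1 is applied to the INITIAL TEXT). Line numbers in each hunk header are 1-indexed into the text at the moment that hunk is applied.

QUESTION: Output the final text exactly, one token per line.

Hunk 1: at line 8 remove [acnuc,vexu] add [ipc,qne] -> 12 lines: abem qbw rde eqq wyh ltrwr tnje geu ipc qne oxka rvh
Hunk 2: at line 6 remove [tnje] add [qnaay] -> 12 lines: abem qbw rde eqq wyh ltrwr qnaay geu ipc qne oxka rvh
Hunk 3: at line 2 remove [rde,eqq,wyh] add [pxa,vnra] -> 11 lines: abem qbw pxa vnra ltrwr qnaay geu ipc qne oxka rvh
Hunk 4: at line 5 remove [geu,ipc,qne] add [neg] -> 9 lines: abem qbw pxa vnra ltrwr qnaay neg oxka rvh
Hunk 5: at line 4 remove [qnaay] add [yeum,puupf] -> 10 lines: abem qbw pxa vnra ltrwr yeum puupf neg oxka rvh

Answer: abem
qbw
pxa
vnra
ltrwr
yeum
puupf
neg
oxka
rvh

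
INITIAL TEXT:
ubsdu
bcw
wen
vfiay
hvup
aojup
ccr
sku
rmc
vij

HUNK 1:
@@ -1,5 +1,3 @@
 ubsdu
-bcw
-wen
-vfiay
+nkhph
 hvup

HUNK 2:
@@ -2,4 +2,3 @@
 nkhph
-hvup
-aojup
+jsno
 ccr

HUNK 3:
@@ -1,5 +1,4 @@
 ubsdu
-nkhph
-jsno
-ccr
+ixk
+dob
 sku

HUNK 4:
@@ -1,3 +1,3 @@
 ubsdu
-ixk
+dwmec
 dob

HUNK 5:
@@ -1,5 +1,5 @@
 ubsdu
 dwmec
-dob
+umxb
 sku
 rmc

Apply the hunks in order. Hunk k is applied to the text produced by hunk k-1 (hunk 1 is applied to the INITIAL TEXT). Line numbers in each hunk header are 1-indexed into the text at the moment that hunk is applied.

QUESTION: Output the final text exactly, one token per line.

Answer: ubsdu
dwmec
umxb
sku
rmc
vij

Derivation:
Hunk 1: at line 1 remove [bcw,wen,vfiay] add [nkhph] -> 8 lines: ubsdu nkhph hvup aojup ccr sku rmc vij
Hunk 2: at line 2 remove [hvup,aojup] add [jsno] -> 7 lines: ubsdu nkhph jsno ccr sku rmc vij
Hunk 3: at line 1 remove [nkhph,jsno,ccr] add [ixk,dob] -> 6 lines: ubsdu ixk dob sku rmc vij
Hunk 4: at line 1 remove [ixk] add [dwmec] -> 6 lines: ubsdu dwmec dob sku rmc vij
Hunk 5: at line 1 remove [dob] add [umxb] -> 6 lines: ubsdu dwmec umxb sku rmc vij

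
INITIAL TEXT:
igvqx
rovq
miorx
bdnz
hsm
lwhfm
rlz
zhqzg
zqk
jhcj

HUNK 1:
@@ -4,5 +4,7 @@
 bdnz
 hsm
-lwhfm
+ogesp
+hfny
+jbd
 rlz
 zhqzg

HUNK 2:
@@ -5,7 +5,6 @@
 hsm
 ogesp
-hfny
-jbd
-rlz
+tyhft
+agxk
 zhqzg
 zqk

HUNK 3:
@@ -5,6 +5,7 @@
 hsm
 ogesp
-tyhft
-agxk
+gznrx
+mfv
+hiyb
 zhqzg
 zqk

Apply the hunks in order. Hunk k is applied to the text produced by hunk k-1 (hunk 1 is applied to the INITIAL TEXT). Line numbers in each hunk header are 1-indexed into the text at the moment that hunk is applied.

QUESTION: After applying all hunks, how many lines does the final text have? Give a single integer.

Answer: 12

Derivation:
Hunk 1: at line 4 remove [lwhfm] add [ogesp,hfny,jbd] -> 12 lines: igvqx rovq miorx bdnz hsm ogesp hfny jbd rlz zhqzg zqk jhcj
Hunk 2: at line 5 remove [hfny,jbd,rlz] add [tyhft,agxk] -> 11 lines: igvqx rovq miorx bdnz hsm ogesp tyhft agxk zhqzg zqk jhcj
Hunk 3: at line 5 remove [tyhft,agxk] add [gznrx,mfv,hiyb] -> 12 lines: igvqx rovq miorx bdnz hsm ogesp gznrx mfv hiyb zhqzg zqk jhcj
Final line count: 12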